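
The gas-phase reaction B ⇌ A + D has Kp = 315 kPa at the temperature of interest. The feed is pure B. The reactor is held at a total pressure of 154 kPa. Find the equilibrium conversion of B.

X = 0.820

Let X = conversion of B (basis 1 mol B); extent of reaction ξ = X.
At extent ξ: n_B = 1 − X; n_A = X; n_D = X.
Total moles n_T = 1 + X.
With p_i = (n_i/n_T)P, Kp = p_A p_D / (p_B).
This yields a degree-2 equation in X; solving on (0,1), X = 0.820.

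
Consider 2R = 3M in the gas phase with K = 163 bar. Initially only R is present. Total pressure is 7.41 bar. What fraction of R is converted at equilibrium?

Let X = conversion of R (basis 1 mol R); extent of reaction ξ = 0.5X.
Species balance: n_R = 1 − X; n_M = 1.5X.
Summing: n_T = 1 + 0.5X.
Mole fractions y_i = n_i/n_T; K = p_M^3 / (p_R^2) with p_i = y_i·P.
Substituting and setting equal to 163 bar gives a polynomial in X; the root in (0,1) is X = 0.774.

X = 0.774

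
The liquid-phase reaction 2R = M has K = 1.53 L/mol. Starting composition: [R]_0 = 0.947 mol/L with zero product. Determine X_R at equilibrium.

Let X = conversion of R; extent ξ = 0.947X/2 mol/L.
Concentrations: [R] = 0.947 − 0.947X; [M] = 0.473X.
K = [M] / ([R]^2).
Equating to 1.53 L/mol: the physical root is X = 0.560.

X = 0.560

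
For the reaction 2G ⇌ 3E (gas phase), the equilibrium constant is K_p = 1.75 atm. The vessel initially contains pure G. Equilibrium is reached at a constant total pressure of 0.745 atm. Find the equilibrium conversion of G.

Let X = conversion of G (basis 1 mol G); extent of reaction ξ = 0.5X.
At extent ξ: n_G = 1 − X; n_E = 1.5X.
Summing: n_T = 1 + 0.5X.
y_i = n_i/n_T, p_i = y_i·P. K_p = p_E^3 / (p_G^2).
Setting this equal to 1.75 atm and taking the physical root (0 < X < 1) gives X = 0.558.

X = 0.558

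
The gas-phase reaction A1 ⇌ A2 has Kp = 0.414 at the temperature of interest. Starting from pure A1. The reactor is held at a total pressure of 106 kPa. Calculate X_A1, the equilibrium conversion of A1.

Basis: 1 mol A1 initially; let X = conversion of A1. Extent ξ = X.
Moles: n_A1 = 1 − X; n_A2 = X.
Since Δν = 0, n_T = 1 throughout.
With p_i = (n_i/n_T)P, Kp = p_A2 / (p_A1).
Substituting and setting equal to 0.414 gives a polynomial in X; the root in (0,1) is X = 0.293.

X = 0.293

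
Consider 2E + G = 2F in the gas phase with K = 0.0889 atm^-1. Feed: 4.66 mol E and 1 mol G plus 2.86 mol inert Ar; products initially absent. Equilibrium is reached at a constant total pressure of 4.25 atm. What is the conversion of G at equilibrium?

X = 0.345

Let X = conversion of G (basis 1 mol G); extent of reaction ξ = X.
Species balance: n_E = 4.66 − 2X; n_G = 1 − X; n_F = 2X; n_I = 2.86 (inert).
Summing: n_T = 8.52 − X.
Mole fractions y_i = n_i/n_T; K = p_F^2 / (p_E^2 p_G) with p_i = y_i·P.
Substituting and setting equal to 0.0889 atm^-1 gives a polynomial in X; the root in (0,1) is X = 0.345.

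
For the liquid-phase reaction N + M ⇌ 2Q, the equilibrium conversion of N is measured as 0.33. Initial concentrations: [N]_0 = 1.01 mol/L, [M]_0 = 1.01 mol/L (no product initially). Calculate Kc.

Kc = 0.97

Let X = conversion of N.
Concentrations: [N] = 1.01 − 1.01X; [M] = 1.01 − 1.01X; [Q] = 2.02X.
At X = 0.33: [N] = 0.677, [M] = 0.677, [Q] = 0.667.
Kc = [Q]^2 / ([N] [M]) = 0.97.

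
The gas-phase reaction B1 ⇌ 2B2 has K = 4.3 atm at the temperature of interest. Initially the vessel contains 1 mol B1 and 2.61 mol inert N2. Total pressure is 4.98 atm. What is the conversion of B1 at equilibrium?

X = 0.602

Take 1 mol B1 as basis and let X be its fractional conversion, so ξ = X.
Species balance: n_B1 = 1 − X; n_B2 = 2X; n_I = 2.61 (inert).
n_T = Σnᵢ = 3.61 + X.
Mole fractions y_i = n_i/n_T; K = p_B2^2 / (p_B1) with p_i = y_i·P.
Equating to 4.3 atm and solving on 0 < X < 1: X = 0.602.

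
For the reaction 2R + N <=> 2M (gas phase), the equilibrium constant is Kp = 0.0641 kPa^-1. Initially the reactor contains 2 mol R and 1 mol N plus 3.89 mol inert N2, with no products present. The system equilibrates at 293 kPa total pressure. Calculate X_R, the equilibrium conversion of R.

X = 0.539

Let X = conversion of R (basis 2 mol R); extent of reaction ξ = X.
Moles: n_R = 2 − 2X; n_N = 1 − X; n_M = 2X; n_I = 3.89 (inert).
Total moles n_T = 6.89 − X.
With p_i = (n_i/n_T)P, Kp = p_M^2 / (p_R^2 p_N).
Equating to 0.0641 kPa^-1 and solving on 0 < X < 1: X = 0.539.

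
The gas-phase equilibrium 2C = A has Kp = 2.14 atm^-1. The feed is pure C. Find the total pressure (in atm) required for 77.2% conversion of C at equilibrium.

Let X = conversion of C (basis 1 mol C); extent of reaction ξ = 0.5X.
Moles: n_C = 1 − X; n_A = 0.5X.
Total moles n_T = 1 − 0.5X.
Kp = p_A / (p_C^2) with p_i = (n_i/n_T)·P.
At X = 0.772: the mole-fraction product g(X) = Π y_i^ν_i = 4.559. Since Kp = g(X)·P^{-1}, P = (g/Kp)^(1/1) = (4.559/2.14)^(1/1) = 2.13 atm.

P = 2.13 atm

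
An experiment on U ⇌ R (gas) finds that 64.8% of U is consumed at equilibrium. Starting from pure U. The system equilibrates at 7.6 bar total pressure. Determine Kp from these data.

Basis: 1 mol U initially; let X = conversion of U. Extent ξ = X.
Moles: n_U = 1 − X; n_R = X.
Since Δν = 0, n_T = 1 throughout.
At X = 0.648: n_U = 0.352, n_R = 0.648, n_T = 1.
p_i = (n_i/n_T)·P. Kp = p_R / (p_U) = 1.84.

Kp = 1.84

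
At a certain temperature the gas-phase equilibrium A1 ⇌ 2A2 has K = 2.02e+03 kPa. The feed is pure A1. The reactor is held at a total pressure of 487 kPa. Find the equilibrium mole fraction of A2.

Let X = conversion of A1 (basis 1 mol A1); extent of reaction ξ = X.
At extent ξ: n_A1 = 1 − X; n_A2 = 2X.
Summing: n_T = 1 + X.
y_i = n_i/n_T, p_i = y_i·P. K = p_A2^2 / (p_A1).
Setting this equal to 2.02e+03 kPa and taking the physical root (0 < X < 1) gives X = 0.713.
Then n_A2 = 1.43, n_T = 1.71, so y_A2 = 0.833.

y_A2 = 0.833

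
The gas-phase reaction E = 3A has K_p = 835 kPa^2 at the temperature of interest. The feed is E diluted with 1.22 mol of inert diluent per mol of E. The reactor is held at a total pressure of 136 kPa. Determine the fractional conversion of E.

X = 0.210

Take 1 mol E as basis and let X be its fractional conversion, so ξ = X.
Moles: n_E = 1 − X; n_A = 3X; n_I = 1.22 (inert).
Summing: n_T = 2.22 + 2X.
y_i = n_i/n_T, p_i = y_i·P. K_p = p_A^3 / (p_E).
This yields a degree-3 equation in X; solving on (0,1), X = 0.210.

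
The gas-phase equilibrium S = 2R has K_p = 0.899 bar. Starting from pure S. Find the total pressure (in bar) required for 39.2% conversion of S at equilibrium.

Take 1 mol S as basis and let X be its fractional conversion, so ξ = X.
Mole table: n_S = 1 − X; n_R = 2X.
n_T = Σnᵢ = 1 + X.
K_p = p_R^2 / (p_S) with p_i = (n_i/n_T)·P.
At X = 0.392: the mole-fraction product g(X) = Π y_i^ν_i = 0.7263. Since K_p = g(X)·P^{1}, P = (K_p/g)^(1/1) = (0.899/0.7263)^(1/1) = 1.24 bar.

P = 1.24 bar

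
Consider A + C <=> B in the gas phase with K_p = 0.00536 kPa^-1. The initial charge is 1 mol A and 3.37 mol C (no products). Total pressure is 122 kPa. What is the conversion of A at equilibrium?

X = 0.330

Take 1 mol A as basis and let X be its fractional conversion, so ξ = X.
Species balance: n_A = 1 − X; n_C = 3.37 − X; n_B = X.
n_T = Σnᵢ = 4.37 − X.
y_i = n_i/n_T, p_i = y_i·P. K_p = p_B / (p_A p_C).
Equating to 0.00536 kPa^-1 and solving on 0 < X < 1: X = 0.330.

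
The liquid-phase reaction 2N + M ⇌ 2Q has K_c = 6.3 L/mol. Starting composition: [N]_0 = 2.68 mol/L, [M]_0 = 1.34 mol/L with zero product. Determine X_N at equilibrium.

X = 0.637

Let X = conversion of N; extent ξ = 2.68X/2 mol/L.
Concentrations: [N] = 2.68 − 2.68X; [M] = 1.34 − 1.34X; [Q] = 2.68X.
K_c = [Q]^2 / ([N]^2 [M]).
Setting equal to 6.3 and solving for X on (0,1) gives X = 0.637.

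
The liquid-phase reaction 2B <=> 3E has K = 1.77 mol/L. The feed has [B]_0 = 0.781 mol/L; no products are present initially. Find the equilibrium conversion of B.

X = 0.530

Let X = conversion of B; extent ξ = 0.781X/2 mol/L.
Concentrations: [B] = 0.781 − 0.781X; [E] = 1.17X.
K = [E]^3 / ([B]^2).
This equals 1.77 at X = 0.530 (the root in 0 < X < 1).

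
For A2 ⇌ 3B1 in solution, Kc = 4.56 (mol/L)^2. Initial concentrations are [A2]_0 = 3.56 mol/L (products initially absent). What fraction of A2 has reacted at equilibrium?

Let X = conversion of A2; extent ξ = 3.56·X mol/L.
Concentrations: [A2] = 3.56 − 3.56X; [B1] = 10.7X.
Kc = [B1]^3 / ([A2]).
This equals 4.56 at X = 0.218 (the root in 0 < X < 1).

X = 0.218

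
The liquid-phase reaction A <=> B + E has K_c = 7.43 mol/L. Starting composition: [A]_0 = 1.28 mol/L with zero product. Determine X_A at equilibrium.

X = 0.870

Let X = conversion of A; extent ξ = 1.28·X mol/L.
Concentrations: [A] = 1.28 − 1.28X; [B] = 1.28X; [E] = 1.28X.
K_c = [B] [E] / ([A]).
Solving K_c = 7.43 for X ∈ (0,1): X = 0.870.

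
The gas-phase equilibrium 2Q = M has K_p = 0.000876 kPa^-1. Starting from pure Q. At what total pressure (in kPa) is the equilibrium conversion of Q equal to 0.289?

P = 279 kPa

Basis: 1 mol Q initially; let X = conversion of Q. Extent ξ = 0.5X.
Species balance: n_Q = 1 − X; n_M = 0.5X.
n_T = Σnᵢ = 1 − 0.5X.
K_p = p_M / (p_Q^2) with p_i = (n_i/n_T)·P.
At X = 0.289: the mole-fraction product g(X) = Π y_i^ν_i = 0.2445. Since K_p = g(X)·P^{-1}, P = (g/K_p)^(1/1) = (0.2445/0.000876)^(1/1) = 279 kPa.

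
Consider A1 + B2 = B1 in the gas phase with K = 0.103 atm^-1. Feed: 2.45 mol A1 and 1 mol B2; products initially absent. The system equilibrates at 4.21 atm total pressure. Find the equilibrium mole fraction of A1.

y_A1 = 0.689

Basis: 1 mol B2 initially; let X = conversion of B2. Extent ξ = X.
Mole table: n_A1 = 2.45 − X; n_B2 = 1 − X; n_B1 = X.
n_T = Σnᵢ = 3.45 − X.
With p_i = (n_i/n_T)P, K = p_B1 / (p_A1 p_B2).
Equating to 0.103 atm^-1 and solving on 0 < X < 1: X = 0.230.
Then n_A1 = 2.22, n_T = 3.22, so y_A1 = 0.689.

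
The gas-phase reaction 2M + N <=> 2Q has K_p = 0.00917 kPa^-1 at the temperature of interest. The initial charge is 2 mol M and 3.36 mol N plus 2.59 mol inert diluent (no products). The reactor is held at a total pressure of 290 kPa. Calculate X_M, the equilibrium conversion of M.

X = 0.503

Let X = conversion of M (basis 2 mol M); extent of reaction ξ = X.
Species balance: n_M = 2 − 2X; n_N = 3.36 − X; n_Q = 2X; n_I = 2.59 (inert).
Total moles n_T = 7.95 − X.
Mole fractions y_i = n_i/n_T; K_p = p_Q^2 / (p_M^2 p_N) with p_i = y_i·P.
Setting this equal to 0.00917 kPa^-1 and taking the physical root (0 < X < 1) gives X = 0.503.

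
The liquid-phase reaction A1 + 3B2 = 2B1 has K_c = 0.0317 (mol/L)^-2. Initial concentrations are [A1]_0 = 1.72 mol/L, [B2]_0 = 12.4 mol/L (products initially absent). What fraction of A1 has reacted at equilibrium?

X = 0.778

Let X = conversion of A1; extent ξ = 1.72·X mol/L.
Concentrations: [A1] = 1.72 − 1.72X; [B2] = 12.4 − 5.16X; [B1] = 3.44X.
K_c = [B1]^2 / ([A1] [B2]^3).
Equating to 0.0317 (mol/L)^-2: the physical root is X = 0.778.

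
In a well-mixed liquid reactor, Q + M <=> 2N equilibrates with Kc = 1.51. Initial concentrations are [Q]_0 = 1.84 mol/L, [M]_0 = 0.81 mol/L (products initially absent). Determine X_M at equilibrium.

Let X = conversion of M; extent ξ = 0.81·X mol/L.
Concentrations: [Q] = 1.84 − 0.81X; [M] = 0.81 − 0.81X; [N] = 1.62X.
Kc = [N]^2 / ([Q] [M]).
This equals 1.51 at X = 0.545 (the root in 0 < X < 1).

X = 0.545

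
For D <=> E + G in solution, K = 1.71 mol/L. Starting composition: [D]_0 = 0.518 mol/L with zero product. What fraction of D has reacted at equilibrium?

X = 0.804

Let X = conversion of D; extent ξ = 0.518·X mol/L.
Concentrations: [D] = 0.518 − 0.518X; [E] = 0.518X; [G] = 0.518X.
K = [E] [G] / ([D]).
Equating to 1.71 mol/L: the physical root is X = 0.804.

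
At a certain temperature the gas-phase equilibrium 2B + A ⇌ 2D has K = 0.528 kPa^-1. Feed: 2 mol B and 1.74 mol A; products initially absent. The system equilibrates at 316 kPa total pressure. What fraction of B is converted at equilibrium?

Let X = conversion of B (basis 2 mol B); extent of reaction ξ = X.
Mole table: n_B = 2 − 2X; n_A = 1.74 − X; n_D = 2X.
Summing: n_T = 3.74 − X.
Mole fractions y_i = n_i/n_T; K = p_D^2 / (p_B^2 p_A) with p_i = y_i·P.
Equating to 0.528 kPa^-1 and solving on 0 < X < 1: X = 0.876.

X = 0.876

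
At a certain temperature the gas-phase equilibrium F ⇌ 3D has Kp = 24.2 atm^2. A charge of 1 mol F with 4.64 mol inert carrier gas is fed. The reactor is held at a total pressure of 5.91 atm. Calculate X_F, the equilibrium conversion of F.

Take 1 mol F as basis and let X be its fractional conversion, so ξ = X.
At extent ξ: n_F = 1 − X; n_D = 3X; n_I = 4.64 (inert).
n_T = Σnᵢ = 5.64 + 2X.
With p_i = (n_i/n_T)P, Kp = p_D^3 / (p_F).
Setting this equal to 24.2 atm^2 and taking the physical root (0 < X < 1) gives X = 0.715.

X = 0.715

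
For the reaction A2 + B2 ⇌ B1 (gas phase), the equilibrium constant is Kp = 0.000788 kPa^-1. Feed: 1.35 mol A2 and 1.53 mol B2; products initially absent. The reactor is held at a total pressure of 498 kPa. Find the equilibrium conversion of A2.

X = 0.162

Let X = conversion of A2 (basis 1.35 mol A2); extent of reaction ξ = 1.35X.
At extent ξ: n_A2 = 1.35 − 1.35X; n_B2 = 1.53 − 1.35X; n_B1 = 1.35X.
n_T = Σnᵢ = 2.88 − 1.35X.
y_i = n_i/n_T, p_i = y_i·P. Kp = p_B1 / (p_A2 p_B2).
Substituting and setting equal to 0.000788 kPa^-1 gives a polynomial in X; the root in (0,1) is X = 0.162.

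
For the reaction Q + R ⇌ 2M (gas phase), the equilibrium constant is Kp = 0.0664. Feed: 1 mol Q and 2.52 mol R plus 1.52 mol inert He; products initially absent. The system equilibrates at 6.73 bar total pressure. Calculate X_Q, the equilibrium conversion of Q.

X = 0.179

Let X = conversion of Q (basis 1 mol Q); extent of reaction ξ = X.
Mole table: n_Q = 1 − X; n_R = 2.52 − X; n_M = 2X; n_I = 1.52 (inert).
Total moles n_T = 5.04 (Δν = 0, constant).
Mole fractions y_i = n_i/n_T; Kp = p_M^2 / (p_Q p_R) with p_i = y_i·P.
Equating to 0.0664 and solving on 0 < X < 1: X = 0.179.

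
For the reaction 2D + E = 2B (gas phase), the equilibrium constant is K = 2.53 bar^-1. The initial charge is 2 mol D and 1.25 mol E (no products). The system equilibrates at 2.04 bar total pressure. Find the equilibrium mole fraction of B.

Take 2 mol D as basis and let X be its fractional conversion, so ξ = X.
Species balance: n_D = 2 − 2X; n_E = 1.25 − X; n_B = 2X.
n_T = Σnᵢ = 3.25 − X.
With p_i = (n_i/n_T)P, K = p_B^2 / (p_D^2 p_E).
Substituting and setting equal to 2.53 bar^-1 gives a polynomial in X; the root in (0,1) is X = 0.538.
Then n_B = 1.08, n_T = 2.71, so y_B = 0.397.

y_B = 0.397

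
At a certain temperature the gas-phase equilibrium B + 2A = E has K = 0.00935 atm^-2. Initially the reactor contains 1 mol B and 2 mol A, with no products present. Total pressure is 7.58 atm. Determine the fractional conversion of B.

X = 0.173

Let X = conversion of B (basis 1 mol B); extent of reaction ξ = X.
Mole table: n_B = 1 − X; n_A = 2 − 2X; n_E = X.
n_T = Σnᵢ = 3 − 2X.
y_i = n_i/n_T, p_i = y_i·P. K = p_E / (p_B p_A^2).
Substituting and setting equal to 0.00935 atm^-2 gives a polynomial in X; the root in (0,1) is X = 0.173.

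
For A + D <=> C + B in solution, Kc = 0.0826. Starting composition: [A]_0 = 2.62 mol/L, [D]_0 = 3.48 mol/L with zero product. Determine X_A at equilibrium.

Let X = conversion of A; extent ξ = 2.62·X mol/L.
Concentrations: [A] = 2.62 − 2.62X; [D] = 3.48 − 2.62X; [C] = 2.62X; [B] = 2.62X.
Kc = [C] [B] / ([A] [D]).
Setting equal to 0.0826 and solving for X on (0,1) gives X = 0.257.

X = 0.257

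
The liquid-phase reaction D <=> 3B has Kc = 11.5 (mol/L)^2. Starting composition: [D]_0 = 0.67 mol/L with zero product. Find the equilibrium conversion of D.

Let X = conversion of D; extent ξ = 0.67·X mol/L.
Concentrations: [D] = 0.67 − 0.67X; [B] = 2.01X.
Kc = [B]^3 / ([D]).
Setting equal to 11.5 and solving for X on (0,1) gives X = 0.675.

X = 0.675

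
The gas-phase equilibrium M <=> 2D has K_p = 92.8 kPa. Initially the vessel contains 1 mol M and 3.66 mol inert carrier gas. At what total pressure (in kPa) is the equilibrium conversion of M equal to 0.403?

Let X = conversion of M (basis 1 mol M); extent of reaction ξ = X.
At extent ξ: n_M = 1 − X; n_D = 2X; n_I = 3.66 (inert).
Summing: n_T = 4.66 + X.
K_p = p_D^2 / (p_M) with p_i = (n_i/n_T)·P.
At X = 0.403: the mole-fraction product g(X) = Π y_i^ν_i = 0.2149. Since K_p = g(X)·P^{1}, P = (K_p/g)^(1/1) = (92.8/0.2149)^(1/1) = 432 kPa.

P = 432 kPa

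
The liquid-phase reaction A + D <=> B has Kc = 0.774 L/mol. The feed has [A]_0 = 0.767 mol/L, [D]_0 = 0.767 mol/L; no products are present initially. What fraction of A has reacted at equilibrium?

X = 0.295

Let X = conversion of A; extent ξ = 0.767·X mol/L.
Concentrations: [A] = 0.767 − 0.767X; [D] = 0.767 − 0.767X; [B] = 0.767X.
Kc = [B] / ([A] [D]).
Equating to 0.774 L/mol: the physical root is X = 0.295.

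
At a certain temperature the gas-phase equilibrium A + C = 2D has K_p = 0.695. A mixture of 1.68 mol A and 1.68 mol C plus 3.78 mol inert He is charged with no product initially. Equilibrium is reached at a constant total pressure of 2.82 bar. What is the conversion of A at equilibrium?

X = 0.294

Let X = conversion of A (basis 1.68 mol A); extent of reaction ξ = 1.68X.
Species balance: n_A = 1.68 − 1.68X; n_C = 1.68 − 1.68X; n_D = 3.36X; n_I = 3.78 (inert).
Total moles n_T = 7.14 (Δν = 0, constant).
Mole fractions y_i = n_i/n_T; K_p = p_D^2 / (p_A p_C) with p_i = y_i·P.
Substituting and setting equal to 0.695 gives a polynomial in X; the root in (0,1) is X = 0.294.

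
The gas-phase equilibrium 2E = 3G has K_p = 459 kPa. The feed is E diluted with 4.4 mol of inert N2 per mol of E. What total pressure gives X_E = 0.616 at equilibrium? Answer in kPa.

P = 490 kPa

Take 1 mol E as basis and let X be its fractional conversion, so ξ = 0.5X.
Species balance: n_E = 1 − X; n_G = 1.5X; n_I = 4.4 (inert).
Summing: n_T = 5.4 + 0.5X.
K_p = p_G^3 / (p_E^2) with p_i = (n_i/n_T)·P.
At X = 0.616: the mole-fraction product g(X) = Π y_i^ν_i = 0.9373. Since K_p = g(X)·P^{1}, P = (K_p/g)^(1/1) = (459/0.9373)^(1/1) = 490 kPa.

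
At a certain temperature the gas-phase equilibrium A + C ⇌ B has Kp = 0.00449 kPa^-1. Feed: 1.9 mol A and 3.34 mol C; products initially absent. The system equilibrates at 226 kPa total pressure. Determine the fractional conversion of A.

X = 0.371

Let X = conversion of A (basis 1.9 mol A); extent of reaction ξ = 1.9X.
Species balance: n_A = 1.9 − 1.9X; n_C = 3.34 − 1.9X; n_B = 1.9X.
n_T = Σnᵢ = 5.24 − 1.9X.
With p_i = (n_i/n_T)P, Kp = p_B / (p_A p_C).
Equating to 0.00449 kPa^-1 and solving on 0 < X < 1: X = 0.371.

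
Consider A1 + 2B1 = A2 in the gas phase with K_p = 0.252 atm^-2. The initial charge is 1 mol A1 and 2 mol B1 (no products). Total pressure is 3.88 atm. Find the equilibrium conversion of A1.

Basis: 1 mol A1 initially; let X = conversion of A1. Extent ξ = X.
Moles: n_A1 = 1 − X; n_B1 = 2 − 2X; n_A2 = X.
Total moles n_T = 3 − 2X.
Mole fractions y_i = n_i/n_T; K_p = p_A2 / (p_A1 p_B1^2) with p_i = y_i·P.
Equating to 0.252 atm^-2 and solving on 0 < X < 1: X = 0.491.

X = 0.491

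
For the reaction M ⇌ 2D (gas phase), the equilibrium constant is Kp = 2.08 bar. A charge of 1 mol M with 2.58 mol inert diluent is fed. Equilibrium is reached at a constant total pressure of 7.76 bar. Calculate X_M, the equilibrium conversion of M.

Let X = conversion of M (basis 1 mol M); extent of reaction ξ = X.
At extent ξ: n_M = 1 − X; n_D = 2X; n_I = 2.58 (inert).
n_T = Σnᵢ = 3.58 + X.
y_i = n_i/n_T, p_i = y_i·P. Kp = p_D^2 / (p_M).
This yields a degree-2 equation in X; solving on (0,1), X = 0.400.

X = 0.400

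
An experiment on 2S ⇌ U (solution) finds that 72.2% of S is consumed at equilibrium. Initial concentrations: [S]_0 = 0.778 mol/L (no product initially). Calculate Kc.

Let X = conversion of S.
Concentrations: [S] = 0.778 − 0.778X; [U] = 0.389X.
At X = 0.722: [S] = 0.216, [U] = 0.281.
Kc = [U] / ([S]^2) = 6 L/mol.

Kc = 6 L/mol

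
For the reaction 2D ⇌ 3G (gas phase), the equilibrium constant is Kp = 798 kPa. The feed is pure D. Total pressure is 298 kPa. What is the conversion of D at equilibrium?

X = 0.572

Take 1 mol D as basis and let X be its fractional conversion, so ξ = 0.5X.
Moles: n_D = 1 − X; n_G = 1.5X.
n_T = Σnᵢ = 1 + 0.5X.
Mole fractions y_i = n_i/n_T; Kp = p_G^3 / (p_D^2) with p_i = y_i·P.
Setting this equal to 798 kPa and taking the physical root (0 < X < 1) gives X = 0.572.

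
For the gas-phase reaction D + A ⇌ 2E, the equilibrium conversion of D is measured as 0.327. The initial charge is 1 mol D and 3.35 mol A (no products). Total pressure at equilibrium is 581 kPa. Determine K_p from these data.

K_p = 0.21

Take 1 mol D as basis and let X be its fractional conversion, so ξ = X.
Species balance: n_D = 1 − X; n_A = 3.35 − X; n_E = 2X.
Since Δν = 0, n_T = 4.35 throughout.
At X = 0.327: n_D = 0.673, n_A = 3.02, n_E = 0.654, n_T = 4.35.
p_i = (n_i/n_T)·P. K_p = p_E^2 / (p_D p_A) = 0.21.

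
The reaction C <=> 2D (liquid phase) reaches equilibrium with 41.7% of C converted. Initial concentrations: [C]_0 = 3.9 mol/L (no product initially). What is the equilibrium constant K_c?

K_c = 4.65 mol/L

Let X = conversion of C.
Concentrations: [C] = 3.9 − 3.9X; [D] = 7.8X.
At X = 0.417: [C] = 2.27, [D] = 3.25.
K_c = [D]^2 / ([C]) = 4.65 mol/L.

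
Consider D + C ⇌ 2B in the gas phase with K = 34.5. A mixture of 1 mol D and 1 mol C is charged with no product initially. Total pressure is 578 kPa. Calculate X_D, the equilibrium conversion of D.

Let X = conversion of D (basis 1 mol D); extent of reaction ξ = X.
At extent ξ: n_D = 1 − X; n_C = 1 − X; n_B = 2X.
Total moles n_T = 2 (Δν = 0, constant).
With p_i = (n_i/n_T)P, K = p_B^2 / (p_D p_C).
Equating to 34.5 and solving on 0 < X < 1: X = 0.746.

X = 0.746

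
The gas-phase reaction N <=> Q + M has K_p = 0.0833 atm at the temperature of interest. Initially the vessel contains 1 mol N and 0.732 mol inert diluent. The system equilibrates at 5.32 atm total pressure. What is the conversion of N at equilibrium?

Take 1 mol N as basis and let X be its fractional conversion, so ξ = X.
Mole table: n_N = 1 − X; n_Q = X; n_M = X; n_I = 0.732 (inert).
Summing: n_T = 1.73 + X.
With p_i = (n_i/n_T)P, K_p = p_Q p_M / (p_N).
Equating to 0.0833 atm and solving on 0 < X < 1: X = 0.158.

X = 0.158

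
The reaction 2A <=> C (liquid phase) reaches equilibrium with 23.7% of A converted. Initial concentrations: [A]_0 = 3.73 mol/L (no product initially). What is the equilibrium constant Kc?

Kc = 0.0546 L/mol

Let X = conversion of A.
Concentrations: [A] = 3.73 − 3.73X; [C] = 1.86X.
At X = 0.237: [A] = 2.85, [C] = 0.442.
Kc = [C] / ([A]^2) = 0.0546 L/mol.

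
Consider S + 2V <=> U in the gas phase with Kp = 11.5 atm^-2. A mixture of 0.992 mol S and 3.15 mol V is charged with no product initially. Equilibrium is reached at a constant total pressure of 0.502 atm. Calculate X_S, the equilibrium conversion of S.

X = 0.566

Basis: 0.992 mol S initially; let X = conversion of S. Extent ξ = 0.992X.
Mole table: n_S = 0.992 − 0.992X; n_V = 3.15 − 1.98X; n_U = 0.992X.
Total moles n_T = 4.14 − 1.98X.
Mole fractions y_i = n_i/n_T; Kp = p_U / (p_S p_V^2) with p_i = y_i·P.
Substituting and setting equal to 11.5 atm^-2 gives a polynomial in X; the root in (0,1) is X = 0.566.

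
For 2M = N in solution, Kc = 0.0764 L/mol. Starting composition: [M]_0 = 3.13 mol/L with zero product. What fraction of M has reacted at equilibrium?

Let X = conversion of M; extent ξ = 3.13X/2 mol/L.
Concentrations: [M] = 3.13 − 3.13X; [N] = 1.56X.
Kc = [N] / ([M]^2).
Equating to 0.0764 L/mol: the physical root is X = 0.261.

X = 0.261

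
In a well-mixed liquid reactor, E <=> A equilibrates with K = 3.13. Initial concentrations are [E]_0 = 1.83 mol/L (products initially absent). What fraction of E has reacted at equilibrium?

Let X = conversion of E; extent ξ = 1.83·X mol/L.
Concentrations: [E] = 1.83 − 1.83X; [A] = 1.83X.
K = [A] / ([E]).
Equating to 3.13: the physical root is X = 0.758.

X = 0.758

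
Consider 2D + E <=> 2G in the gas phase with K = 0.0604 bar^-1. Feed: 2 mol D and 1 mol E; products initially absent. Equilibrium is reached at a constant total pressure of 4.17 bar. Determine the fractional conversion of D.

X = 0.211

Basis: 2 mol D initially; let X = conversion of D. Extent ξ = X.
Moles: n_D = 2 − 2X; n_E = 1 − X; n_G = 2X.
Summing: n_T = 3 − X.
Mole fractions y_i = n_i/n_T; K = p_G^2 / (p_D^2 p_E) with p_i = y_i·P.
This yields a degree-3 equation in X; solving on (0,1), X = 0.211.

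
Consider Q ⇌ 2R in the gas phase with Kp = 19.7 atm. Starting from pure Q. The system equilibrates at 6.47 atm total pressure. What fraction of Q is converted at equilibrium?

Let X = conversion of Q (basis 1 mol Q); extent of reaction ξ = X.
Species balance: n_Q = 1 − X; n_R = 2X.
Total moles n_T = 1 + X.
y_i = n_i/n_T, p_i = y_i·P. Kp = p_R^2 / (p_Q).
Equating to 19.7 atm and solving on 0 < X < 1: X = 0.657.

X = 0.657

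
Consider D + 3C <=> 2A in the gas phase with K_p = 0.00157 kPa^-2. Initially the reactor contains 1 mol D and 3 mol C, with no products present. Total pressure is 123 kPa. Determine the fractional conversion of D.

X = 0.631

Let X = conversion of D (basis 1 mol D); extent of reaction ξ = X.
Moles: n_D = 1 − X; n_C = 3 − 3X; n_A = 2X.
Summing: n_T = 4 − 2X.
Mole fractions y_i = n_i/n_T; K_p = p_A^2 / (p_D p_C^3) with p_i = y_i·P.
Setting this equal to 0.00157 kPa^-2 and taking the physical root (0 < X < 1) gives X = 0.631.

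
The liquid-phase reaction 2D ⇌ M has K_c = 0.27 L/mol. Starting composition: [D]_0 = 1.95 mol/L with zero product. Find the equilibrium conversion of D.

X = 0.391

Let X = conversion of D; extent ξ = 1.95X/2 mol/L.
Concentrations: [D] = 1.95 − 1.95X; [M] = 0.975X.
K_c = [M] / ([D]^2).
This equals 0.27 at X = 0.391 (the root in 0 < X < 1).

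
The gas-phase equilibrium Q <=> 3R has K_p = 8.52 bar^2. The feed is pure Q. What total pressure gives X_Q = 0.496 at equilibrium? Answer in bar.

P = 2.27 bar

Let X = conversion of Q (basis 1 mol Q); extent of reaction ξ = X.
Species balance: n_Q = 1 − X; n_R = 3X.
Total moles n_T = 1 + 2X.
K_p = p_R^3 / (p_Q) with p_i = (n_i/n_T)·P.
At X = 0.496: the mole-fraction product g(X) = Π y_i^ν_i = 1.647. Since K_p = g(X)·P^{2}, P = (K_p/g)^(1/2) = (8.52/1.647)^(1/2) = 2.27 bar.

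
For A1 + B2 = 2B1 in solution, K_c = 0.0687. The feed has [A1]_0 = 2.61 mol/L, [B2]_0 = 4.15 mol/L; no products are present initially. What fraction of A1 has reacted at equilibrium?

Let X = conversion of A1; extent ξ = 2.61·X mol/L.
Concentrations: [A1] = 2.61 − 2.61X; [B2] = 4.15 − 2.61X; [B1] = 5.22X.
K_c = [B1]^2 / ([A1] [B2]).
Solving K_c = 0.0687 for X ∈ (0,1): X = 0.146.

X = 0.146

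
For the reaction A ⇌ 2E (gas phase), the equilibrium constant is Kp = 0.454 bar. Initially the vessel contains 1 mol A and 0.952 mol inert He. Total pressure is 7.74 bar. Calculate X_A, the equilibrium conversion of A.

Take 1 mol A as basis and let X be its fractional conversion, so ξ = X.
Species balance: n_A = 1 − X; n_E = 2X; n_I = 0.952 (inert).
n_T = Σnᵢ = 1.95 + X.
y_i = n_i/n_T, p_i = y_i·P. Kp = p_E^2 / (p_A).
Equating to 0.454 bar and solving on 0 < X < 1: X = 0.161.

X = 0.161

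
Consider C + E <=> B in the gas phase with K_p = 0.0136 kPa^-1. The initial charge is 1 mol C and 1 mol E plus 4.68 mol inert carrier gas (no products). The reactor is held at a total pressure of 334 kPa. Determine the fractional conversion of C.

X = 0.325

Let X = conversion of C (basis 1 mol C); extent of reaction ξ = X.
Mole table: n_C = 1 − X; n_E = 1 − X; n_B = X; n_I = 4.68 (inert).
n_T = Σnᵢ = 6.68 − X.
y_i = n_i/n_T, p_i = y_i·P. K_p = p_B / (p_C p_E).
Substituting and setting equal to 0.0136 kPa^-1 gives a polynomial in X; the root in (0,1) is X = 0.325.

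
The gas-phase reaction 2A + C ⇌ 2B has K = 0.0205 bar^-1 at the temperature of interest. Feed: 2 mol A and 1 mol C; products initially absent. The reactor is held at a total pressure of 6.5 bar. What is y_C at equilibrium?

Take 2 mol A as basis and let X be its fractional conversion, so ξ = X.
Moles: n_A = 2 − 2X; n_C = 1 − X; n_B = 2X.
Total moles n_T = 3 − X.
With p_i = (n_i/n_T)P, K = p_B^2 / (p_A^2 p_C).
Equating to 0.0205 bar^-1 and solving on 0 < X < 1: X = 0.165.
Then n_C = 0.835, n_T = 2.83, so y_C = 0.294.

y_C = 0.294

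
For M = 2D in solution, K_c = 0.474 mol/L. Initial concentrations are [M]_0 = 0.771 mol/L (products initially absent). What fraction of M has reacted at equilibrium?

Let X = conversion of M; extent ξ = 0.771·X mol/L.
Concentrations: [M] = 0.771 − 0.771X; [D] = 1.54X.
K_c = [D]^2 / ([M]).
Setting equal to 0.474 and solving for X on (0,1) gives X = 0.323.

X = 0.323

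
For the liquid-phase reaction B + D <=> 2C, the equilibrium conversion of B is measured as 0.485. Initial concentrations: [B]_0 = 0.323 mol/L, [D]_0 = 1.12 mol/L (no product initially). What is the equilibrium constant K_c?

Let X = conversion of B.
Concentrations: [B] = 0.323 − 0.323X; [D] = 1.12 − 0.323X; [C] = 0.646X.
At X = 0.485: [B] = 0.166, [D] = 0.963, [C] = 0.313.
K_c = [C]^2 / ([B] [D]) = 0.613.

K_c = 0.613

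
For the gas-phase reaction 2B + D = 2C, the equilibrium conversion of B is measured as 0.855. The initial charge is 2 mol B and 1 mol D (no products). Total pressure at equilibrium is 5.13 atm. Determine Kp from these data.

Let X = conversion of B (basis 2 mol B); extent of reaction ξ = X.
Mole table: n_B = 2 − 2X; n_D = 1 − X; n_C = 2X.
Total moles n_T = 3 − X.
At X = 0.855: n_B = 0.29, n_D = 0.145, n_C = 1.71, n_T = 2.15.
p_i = (n_i/n_T)·P. Kp = p_C^2 / (p_B^2 p_D) = 100 atm^-1.

Kp = 100 atm^-1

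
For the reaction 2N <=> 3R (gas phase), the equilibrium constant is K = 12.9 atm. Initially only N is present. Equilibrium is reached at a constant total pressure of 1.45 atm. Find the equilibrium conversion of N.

X = 0.693

Let X = conversion of N (basis 1 mol N); extent of reaction ξ = 0.5X.
At extent ξ: n_N = 1 − X; n_R = 1.5X.
n_T = Σnᵢ = 1 + 0.5X.
With p_i = (n_i/n_T)P, K = p_R^3 / (p_N^2).
This yields a degree-3 equation in X; solving on (0,1), X = 0.693.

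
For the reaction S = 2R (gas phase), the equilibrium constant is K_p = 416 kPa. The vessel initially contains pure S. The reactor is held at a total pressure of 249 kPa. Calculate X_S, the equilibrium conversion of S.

Basis: 1 mol S initially; let X = conversion of S. Extent ξ = X.
Moles: n_S = 1 − X; n_R = 2X.
n_T = Σnᵢ = 1 + X.
Mole fractions y_i = n_i/n_T; K_p = p_R^2 / (p_S) with p_i = y_i·P.
This yields a degree-2 equation in X; solving on (0,1), X = 0.543.

X = 0.543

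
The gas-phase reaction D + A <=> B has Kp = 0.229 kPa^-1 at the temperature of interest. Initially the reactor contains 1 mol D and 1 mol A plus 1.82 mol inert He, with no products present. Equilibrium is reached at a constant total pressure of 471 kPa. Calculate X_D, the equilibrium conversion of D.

X = 0.847

Take 1 mol D as basis and let X be its fractional conversion, so ξ = X.
At extent ξ: n_D = 1 − X; n_A = 1 − X; n_B = X; n_I = 1.82 (inert).
Total moles n_T = 3.82 − X.
With p_i = (n_i/n_T)P, Kp = p_B / (p_D p_A).
Equating to 0.229 kPa^-1 and solving on 0 < X < 1: X = 0.847.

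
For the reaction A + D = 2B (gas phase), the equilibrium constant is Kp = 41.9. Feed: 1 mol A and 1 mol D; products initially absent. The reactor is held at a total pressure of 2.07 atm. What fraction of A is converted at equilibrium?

Let X = conversion of A (basis 1 mol A); extent of reaction ξ = X.
Moles: n_A = 1 − X; n_D = 1 − X; n_B = 2X.
Total moles n_T = 2 (Δν = 0, constant).
y_i = n_i/n_T, p_i = y_i·P. Kp = p_B^2 / (p_A p_D).
Substituting and setting equal to 41.9 gives a polynomial in X; the root in (0,1) is X = 0.764.

X = 0.764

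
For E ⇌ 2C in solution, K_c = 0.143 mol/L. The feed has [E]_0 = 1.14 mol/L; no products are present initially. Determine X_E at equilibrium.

X = 0.162

Let X = conversion of E; extent ξ = 1.14·X mol/L.
Concentrations: [E] = 1.14 − 1.14X; [C] = 2.28X.
K_c = [C]^2 / ([E]).
Setting equal to 0.143 and solving for X on (0,1) gives X = 0.162.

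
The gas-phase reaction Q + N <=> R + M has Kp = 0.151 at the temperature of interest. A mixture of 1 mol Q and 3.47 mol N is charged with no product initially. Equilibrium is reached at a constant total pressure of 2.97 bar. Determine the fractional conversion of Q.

X = 0.483

Let X = conversion of Q (basis 1 mol Q); extent of reaction ξ = X.
At extent ξ: n_Q = 1 − X; n_N = 3.47 − X; n_R = X; n_M = X.
Total moles n_T = 4.47 (Δν = 0, constant).
Mole fractions y_i = n_i/n_T; Kp = p_R p_M / (p_Q p_N) with p_i = y_i·P.
Substituting and setting equal to 0.151 gives a polynomial in X; the root in (0,1) is X = 0.483.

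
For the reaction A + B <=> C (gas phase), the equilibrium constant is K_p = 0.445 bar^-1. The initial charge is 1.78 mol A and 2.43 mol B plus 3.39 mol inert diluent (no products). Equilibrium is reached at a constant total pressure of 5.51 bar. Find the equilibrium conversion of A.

X = 0.383

Basis: 1.78 mol A initially; let X = conversion of A. Extent ξ = 1.78X.
Mole table: n_A = 1.78 − 1.78X; n_B = 2.43 − 1.78X; n_C = 1.78X; n_I = 3.39 (inert).
Total moles n_T = 7.6 − 1.78X.
y_i = n_i/n_T, p_i = y_i·P. K_p = p_C / (p_A p_B).
This yields a degree-2 equation in X; solving on (0,1), X = 0.383.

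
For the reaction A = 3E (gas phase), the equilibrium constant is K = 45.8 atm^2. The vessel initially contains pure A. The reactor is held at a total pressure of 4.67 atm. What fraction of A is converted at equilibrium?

Take 1 mol A as basis and let X be its fractional conversion, so ξ = X.
Species balance: n_A = 1 − X; n_E = 3X.
n_T = Σnᵢ = 1 + 2X.
Mole fractions y_i = n_i/n_T; K = p_E^3 / (p_A) with p_i = y_i·P.
Substituting and setting equal to 45.8 atm^2 gives a polynomial in X; the root in (0,1) is X = 0.537.

X = 0.537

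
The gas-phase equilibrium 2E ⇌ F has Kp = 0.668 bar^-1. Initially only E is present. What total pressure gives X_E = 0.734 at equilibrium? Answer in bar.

P = 4.92 bar

Let X = conversion of E (basis 1 mol E); extent of reaction ξ = 0.5X.
At extent ξ: n_E = 1 − X; n_F = 0.5X.
Total moles n_T = 1 − 0.5X.
Kp = p_F / (p_E^2) with p_i = (n_i/n_T)·P.
At X = 0.734: the mole-fraction product g(X) = Π y_i^ν_i = 3.283. Since Kp = g(X)·P^{-1}, P = (g/Kp)^(1/1) = (3.283/0.668)^(1/1) = 4.92 bar.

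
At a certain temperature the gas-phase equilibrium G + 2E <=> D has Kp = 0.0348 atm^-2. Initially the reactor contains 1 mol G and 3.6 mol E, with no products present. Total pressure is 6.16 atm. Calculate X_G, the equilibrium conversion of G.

Take 1 mol G as basis and let X be its fractional conversion, so ξ = X.
At extent ξ: n_G = 1 − X; n_E = 3.6 − 2X; n_D = X.
Total moles n_T = 4.6 − 2X.
y_i = n_i/n_T, p_i = y_i·P. Kp = p_D / (p_G p_E^2).
Equating to 0.0348 atm^-2 and solving on 0 < X < 1: X = 0.416.

X = 0.416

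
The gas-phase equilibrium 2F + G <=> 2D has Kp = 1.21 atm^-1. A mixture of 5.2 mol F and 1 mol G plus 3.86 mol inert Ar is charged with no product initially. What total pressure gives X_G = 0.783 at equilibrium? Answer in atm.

Let X = conversion of G (basis 1 mol G); extent of reaction ξ = X.
Species balance: n_F = 5.2 − 2X; n_G = 1 − X; n_D = 2X; n_I = 3.86 (inert).
Total moles n_T = 10.1 − X.
Kp = p_D^2 / (p_F^2 p_G) with p_i = (n_i/n_T)·P.
At X = 0.783: the mole-fraction product g(X) = Π y_i^ν_i = 7.939. Since Kp = g(X)·P^{-1}, P = (g/Kp)^(1/1) = (7.939/1.21)^(1/1) = 6.56 atm.

P = 6.56 atm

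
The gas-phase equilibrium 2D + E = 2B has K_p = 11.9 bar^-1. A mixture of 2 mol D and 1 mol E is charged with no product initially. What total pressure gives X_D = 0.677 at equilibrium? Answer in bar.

P = 2.66 bar

Let X = conversion of D (basis 2 mol D); extent of reaction ξ = X.
Species balance: n_D = 2 − 2X; n_E = 1 − X; n_B = 2X.
Total moles n_T = 3 − X.
K_p = p_B^2 / (p_D^2 p_E) with p_i = (n_i/n_T)·P.
At X = 0.677: the mole-fraction product g(X) = Π y_i^ν_i = 31.6. Since K_p = g(X)·P^{-1}, P = (g/K_p)^(1/1) = (31.6/11.9)^(1/1) = 2.66 bar.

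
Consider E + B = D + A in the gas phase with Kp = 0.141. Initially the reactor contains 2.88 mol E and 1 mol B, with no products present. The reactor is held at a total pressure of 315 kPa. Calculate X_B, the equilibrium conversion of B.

X = 0.439

Basis: 1 mol B initially; let X = conversion of B. Extent ξ = X.
Species balance: n_E = 2.88 − X; n_B = 1 − X; n_D = X; n_A = X.
Since Δν = 0, n_T = 3.88 throughout.
Mole fractions y_i = n_i/n_T; Kp = p_D p_A / (p_E p_B) with p_i = y_i·P.
Setting this equal to 0.141 and taking the physical root (0 < X < 1) gives X = 0.439.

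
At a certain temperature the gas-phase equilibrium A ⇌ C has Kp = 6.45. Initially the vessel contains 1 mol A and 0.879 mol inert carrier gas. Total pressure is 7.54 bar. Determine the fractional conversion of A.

Let X = conversion of A (basis 1 mol A); extent of reaction ξ = X.
Species balance: n_A = 1 − X; n_C = X; n_I = 0.879 (inert).
Since Δν = 0, n_T = 1.88 throughout.
With p_i = (n_i/n_T)P, Kp = p_C / (p_A).
This yields a degree-1 equation in X; solving on (0,1), X = 0.866.

X = 0.866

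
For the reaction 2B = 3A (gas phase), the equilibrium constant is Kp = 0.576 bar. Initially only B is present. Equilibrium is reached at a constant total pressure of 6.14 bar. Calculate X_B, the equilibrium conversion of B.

Take 1 mol B as basis and let X be its fractional conversion, so ξ = 0.5X.
At extent ξ: n_B = 1 − X; n_A = 1.5X.
n_T = Σnᵢ = 1 + 0.5X.
y_i = n_i/n_T, p_i = y_i·P. Kp = p_A^3 / (p_B^2).
Substituting and setting equal to 0.576 bar gives a polynomial in X; the root in (0,1) is X = 0.258.

X = 0.258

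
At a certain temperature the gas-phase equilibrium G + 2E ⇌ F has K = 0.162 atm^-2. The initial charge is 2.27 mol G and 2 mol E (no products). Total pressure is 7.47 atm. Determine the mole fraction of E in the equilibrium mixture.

Basis: 2 mol E initially; let X = conversion of E. Extent ξ = X.
Moles: n_G = 2.27 − X; n_E = 2 − 2X; n_F = X.
Summing: n_T = 4.27 − 2X.
With p_i = (n_i/n_T)P, K = p_F / (p_G p_E^2).
Substituting and setting equal to 0.162 atm^-2 gives a polynomial in X; the root in (0,1) is X = 0.683.
Then n_E = 0.634, n_T = 2.9, so y_E = 0.218.

y_E = 0.218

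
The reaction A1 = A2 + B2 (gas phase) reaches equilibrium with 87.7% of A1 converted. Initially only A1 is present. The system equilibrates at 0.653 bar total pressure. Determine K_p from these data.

Basis: 1 mol A1 initially; let X = conversion of A1. Extent ξ = X.
At extent ξ: n_A1 = 1 − X; n_A2 = X; n_B2 = X.
Total moles n_T = 1 + X.
At X = 0.877: n_A1 = 0.123, n_A2 = 0.877, n_B2 = 0.877, n_T = 1.88.
p_i = (n_i/n_T)·P. K_p = p_A2 p_B2 / (p_A1) = 2.18 bar.

K_p = 2.18 bar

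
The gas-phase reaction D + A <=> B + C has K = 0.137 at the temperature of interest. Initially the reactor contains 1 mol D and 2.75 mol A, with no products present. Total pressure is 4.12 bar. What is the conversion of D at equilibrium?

X = 0.427

Basis: 1 mol D initially; let X = conversion of D. Extent ξ = X.
Moles: n_D = 1 − X; n_A = 2.75 − X; n_B = X; n_C = X.
Since Δν = 0, n_T = 3.75 throughout.
With p_i = (n_i/n_T)P, K = p_B p_C / (p_D p_A).
Setting this equal to 0.137 and taking the physical root (0 < X < 1) gives X = 0.427.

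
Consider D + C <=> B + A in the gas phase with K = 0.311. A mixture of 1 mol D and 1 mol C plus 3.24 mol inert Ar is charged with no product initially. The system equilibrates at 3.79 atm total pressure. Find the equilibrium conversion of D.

Take 1 mol D as basis and let X be its fractional conversion, so ξ = X.
Species balance: n_D = 1 − X; n_C = 1 − X; n_B = X; n_A = X; n_I = 3.24 (inert).
Since Δν = 0, n_T = 5.24 throughout.
y_i = n_i/n_T, p_i = y_i·P. K = p_B p_A / (p_D p_C).
This yields a degree-2 equation in X; solving on (0,1), X = 0.358.

X = 0.358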